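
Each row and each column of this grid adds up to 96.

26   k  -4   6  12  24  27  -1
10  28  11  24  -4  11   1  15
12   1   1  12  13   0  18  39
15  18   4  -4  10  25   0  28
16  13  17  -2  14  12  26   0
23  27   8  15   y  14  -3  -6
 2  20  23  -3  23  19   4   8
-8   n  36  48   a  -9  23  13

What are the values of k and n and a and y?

k = 6, n = -17, a = 10, y = 18

The known cells in row 1 total 90, leaving 96 − 90 = 6 for the blank.
The known cells in row 6 total 78, leaving 96 − 78 = 18 for the blank.
The known cells in column 5 total 86, leaving 96 − 86 = 10 for the blank.
The known cells in row 8 total 113, leaving 96 − 113 = -17 for the blank.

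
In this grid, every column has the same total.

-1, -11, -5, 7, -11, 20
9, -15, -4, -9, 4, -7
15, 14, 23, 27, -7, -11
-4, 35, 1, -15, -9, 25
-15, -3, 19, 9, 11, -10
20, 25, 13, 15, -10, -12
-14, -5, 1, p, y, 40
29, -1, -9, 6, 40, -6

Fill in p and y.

Column 1 sums to 39 and so does column 6; that's the common total.
In column 4 the known cells total 40, leaving 39 − 40 = -1.
In column 5 the known cells total 18, leaving 39 − 18 = 21.

p = -1, y = 21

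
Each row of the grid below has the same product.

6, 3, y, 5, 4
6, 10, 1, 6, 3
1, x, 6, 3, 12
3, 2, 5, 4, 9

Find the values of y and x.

y = 3, x = 5

Rows 2 and 4 each multiply to 1080, so every row has product 1080.
Row 1: 6×3×5×4 = 360, so the missing entry is 1080 ÷ 360 = 3.
Row 3: 1×6×3×12 = 216, so the missing entry is 1080 ÷ 216 = 5.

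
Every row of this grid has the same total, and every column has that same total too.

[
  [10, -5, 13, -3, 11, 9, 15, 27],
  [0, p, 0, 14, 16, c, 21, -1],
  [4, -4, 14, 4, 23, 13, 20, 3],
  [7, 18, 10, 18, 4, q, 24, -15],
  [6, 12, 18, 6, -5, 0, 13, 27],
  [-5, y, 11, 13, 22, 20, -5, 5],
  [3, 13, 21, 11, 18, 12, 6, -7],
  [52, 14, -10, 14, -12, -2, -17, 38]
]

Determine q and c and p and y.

Rows 1 and 3 both sum to 77, so that's the common total.
Row 6: -5 + 11 + 13 + 22 + 20 − 5 + 5 = 61, so its missing entry is 77 − 61 = 16.
Column 2: -5 − 4 + 18 + 12 + 16 + 13 + 14 = 64, so its missing entry is 77 − 64 = 13.
Row 4: 7 + 18 + 10 + 18 + 4 + 24 − 15 = 66, so its missing entry is 77 − 66 = 11.
Row 2: 0 + 13 + 0 + 14 + 16 + 21 − 1 = 63, so its missing entry is 77 − 63 = 14.

q = 11, c = 14, p = 13, y = 16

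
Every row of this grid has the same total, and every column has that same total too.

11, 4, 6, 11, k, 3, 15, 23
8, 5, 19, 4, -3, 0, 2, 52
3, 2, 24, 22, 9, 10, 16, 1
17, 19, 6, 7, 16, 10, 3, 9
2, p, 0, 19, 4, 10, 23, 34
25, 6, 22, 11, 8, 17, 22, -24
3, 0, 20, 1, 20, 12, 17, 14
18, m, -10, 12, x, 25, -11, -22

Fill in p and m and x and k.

Rows 2 and 3 both sum to 87, so that's the common total.
The known cells in row 5 total 92, leaving 87 − 92 = -5 for the blank.
The known cells in column 2 total 31, leaving 87 − 31 = 56 for the blank.
The known cells in row 8 total 68, leaving 87 − 68 = 19 for the blank.
The known cells in row 1 total 73, leaving 87 − 73 = 14 for the blank.

p = -5, m = 56, x = 19, k = 14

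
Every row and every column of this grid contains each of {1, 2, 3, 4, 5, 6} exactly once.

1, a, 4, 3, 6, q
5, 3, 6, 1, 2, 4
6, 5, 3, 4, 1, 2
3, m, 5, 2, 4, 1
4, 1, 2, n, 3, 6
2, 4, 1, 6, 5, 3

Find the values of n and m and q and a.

For row 4, column 2: row 4 already has {1, 2, 3, 4, 5}; that leaves 6.
At (row 1, col 2): column 2 already has {1, 3, 4, 5, 6}, so the value is 2.
For row 1, column 6: row 1 already has {1, 2, 3, 4, 6}; that leaves 5.
Cell (5,4): row 5 already has {1, 2, 3, 4, 6} → 5.

n = 5, m = 6, q = 5, a = 2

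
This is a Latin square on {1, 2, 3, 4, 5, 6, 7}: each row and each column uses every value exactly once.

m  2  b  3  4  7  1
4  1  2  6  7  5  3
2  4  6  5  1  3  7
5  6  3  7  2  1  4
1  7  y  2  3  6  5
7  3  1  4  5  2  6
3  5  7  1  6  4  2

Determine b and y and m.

b = 5, y = 4, m = 6

At (row 5, col 3): row 5 already has {1, 2, 3, 5, 6, 7}, so the value is 4.
Cell (1,3): column 3 already has {1, 2, 3, 4, 6, 7} → 5.
For row 1, column 1: row 1 already has {1, 2, 3, 4, 5, 7}; that leaves 6.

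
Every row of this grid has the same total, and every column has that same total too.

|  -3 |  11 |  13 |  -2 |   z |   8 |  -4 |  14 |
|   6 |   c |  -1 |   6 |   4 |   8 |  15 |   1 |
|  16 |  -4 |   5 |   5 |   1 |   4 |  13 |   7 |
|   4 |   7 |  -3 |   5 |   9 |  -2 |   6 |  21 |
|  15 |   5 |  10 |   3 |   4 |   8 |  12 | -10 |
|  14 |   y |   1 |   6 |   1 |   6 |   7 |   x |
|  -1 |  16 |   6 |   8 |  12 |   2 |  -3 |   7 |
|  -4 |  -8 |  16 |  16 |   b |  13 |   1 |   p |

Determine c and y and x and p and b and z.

c = 8, y = 12, x = 0, p = 7, b = 6, z = 10

Rows 3 and 4 both sum to 47, so that's the common total.
Row 1 has -3 + 11 + 13 − 2 + 8 − 4 + 14 = 37; the blank must be 47 − 37 = 10.
Column 5 has 10 + 4 + 1 + 9 + 4 + 1 + 12 = 41; the blank must be 47 − 41 = 6.
Row 8 has -4 − 8 + 16 + 16 + 6 + 13 + 1 = 40; the blank must be 47 − 40 = 7.
Row 2 has 6 − 1 + 6 + 4 + 8 + 15 + 1 = 39; the blank must be 47 − 39 = 8.
Column 2 has 11 + 8 − 4 + 7 + 5 + 16 − 8 = 35; the blank must be 47 − 35 = 12.
Row 6 has 14 + 12 + 1 + 6 + 1 + 6 + 7 = 47; the blank must be 47 − 47 = 0.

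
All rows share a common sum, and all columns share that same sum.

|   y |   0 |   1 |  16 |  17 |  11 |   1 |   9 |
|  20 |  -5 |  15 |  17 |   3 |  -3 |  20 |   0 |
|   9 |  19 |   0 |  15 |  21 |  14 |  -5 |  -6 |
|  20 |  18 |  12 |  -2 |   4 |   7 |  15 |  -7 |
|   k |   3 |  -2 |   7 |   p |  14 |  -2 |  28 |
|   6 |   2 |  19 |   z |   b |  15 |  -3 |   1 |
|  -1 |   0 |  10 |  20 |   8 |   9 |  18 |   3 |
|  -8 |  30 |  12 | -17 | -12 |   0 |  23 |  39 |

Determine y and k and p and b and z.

y = 12, k = 9, p = 10, b = 16, z = 11

Rows 2 and 3 both sum to 67, so that's the common total.
The known cells in row 1 total 55, leaving 67 − 55 = 12 for the blank.
The known cells in column 1 total 58, leaving 67 − 58 = 9 for the blank.
The known cells in row 5 total 57, leaving 67 − 57 = 10 for the blank.
The known cells in column 5 total 51, leaving 67 − 51 = 16 for the blank.
The known cells in row 6 total 56, leaving 67 − 56 = 11 for the blank.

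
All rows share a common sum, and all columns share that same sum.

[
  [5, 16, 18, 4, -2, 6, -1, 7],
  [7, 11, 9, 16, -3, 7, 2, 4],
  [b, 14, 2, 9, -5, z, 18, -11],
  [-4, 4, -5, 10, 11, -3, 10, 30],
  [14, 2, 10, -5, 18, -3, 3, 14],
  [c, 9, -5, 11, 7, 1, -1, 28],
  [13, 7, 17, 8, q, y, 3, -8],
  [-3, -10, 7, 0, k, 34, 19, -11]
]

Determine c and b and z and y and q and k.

Rows 1 and 2 both sum to 53, so that's the common total.
Row 8 has -3 − 10 + 7 + 0 + 34 + 19 − 11 = 36; the blank must be 53 − 36 = 17.
Column 5 has -2 − 3 − 5 + 11 + 18 + 7 + 17 = 43; the blank must be 53 − 43 = 10.
Row 7 has 13 + 7 + 17 + 8 + 10 + 3 − 8 = 50; the blank must be 53 − 50 = 3.
Row 6 has 9 − 5 + 11 + 7 + 1 − 1 + 28 = 50; the blank must be 53 − 50 = 3.
Column 1 has 5 + 7 − 4 + 14 + 3 + 13 − 3 = 35; the blank must be 53 − 35 = 18.
Row 3 has 18 + 14 + 2 + 9 − 5 + 18 − 11 = 45; the blank must be 53 − 45 = 8.

c = 3, b = 18, z = 8, y = 3, q = 10, k = 17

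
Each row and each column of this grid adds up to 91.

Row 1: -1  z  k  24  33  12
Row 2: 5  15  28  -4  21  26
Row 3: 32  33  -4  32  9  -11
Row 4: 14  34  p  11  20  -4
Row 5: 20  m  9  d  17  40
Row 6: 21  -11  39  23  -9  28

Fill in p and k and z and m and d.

p = 16, k = 3, z = 20, m = 0, d = 5

The known cells in column 4 total 86, leaving 91 − 86 = 5 for the blank.
The known cells in row 4 total 75, leaving 91 − 75 = 16 for the blank.
The known cells in column 3 total 88, leaving 91 − 88 = 3 for the blank.
The known cells in row 1 total 71, leaving 91 − 71 = 20 for the blank.
The known cells in row 5 total 91, leaving 91 − 91 = 0 for the blank.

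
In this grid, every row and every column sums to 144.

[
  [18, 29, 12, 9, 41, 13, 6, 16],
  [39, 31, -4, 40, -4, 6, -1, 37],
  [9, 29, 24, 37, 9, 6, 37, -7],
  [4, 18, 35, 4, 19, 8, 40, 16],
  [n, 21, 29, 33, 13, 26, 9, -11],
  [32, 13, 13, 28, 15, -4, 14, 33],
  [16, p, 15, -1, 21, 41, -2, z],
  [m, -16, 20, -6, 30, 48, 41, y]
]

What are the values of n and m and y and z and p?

Row 5 has 21 + 29 + 33 + 13 + 26 + 9 − 11 = 120; the blank must be 144 − 120 = 24.
Column 2 has 29 + 31 + 29 + 18 + 21 + 13 − 16 = 125; the blank must be 144 − 125 = 19.
Column 1 has 18 + 39 + 9 + 4 + 24 + 32 + 16 = 142; the blank must be 144 − 142 = 2.
Row 8 has 2 − 16 + 20 − 6 + 30 + 48 + 41 = 119; the blank must be 144 − 119 = 25.
Row 7 has 16 + 19 + 15 − 1 + 21 + 41 − 2 = 109; the blank must be 144 − 109 = 35.

n = 24, m = 2, y = 25, z = 35, p = 19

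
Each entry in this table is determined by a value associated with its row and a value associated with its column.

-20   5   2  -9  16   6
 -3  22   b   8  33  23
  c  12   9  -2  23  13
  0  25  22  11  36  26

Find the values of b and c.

b = 19, c = -13

The difference between any two rows is the same in every column — this is an addition table with the headers hidden.
Row 2 minus row 1 is 22 − 5 = 17, so its entry in column 3 is 2 + 17 = 19.
Row 3 minus row 1 is 12 − 5 = 7, so its entry in column 1 is -20 + 7 = -13.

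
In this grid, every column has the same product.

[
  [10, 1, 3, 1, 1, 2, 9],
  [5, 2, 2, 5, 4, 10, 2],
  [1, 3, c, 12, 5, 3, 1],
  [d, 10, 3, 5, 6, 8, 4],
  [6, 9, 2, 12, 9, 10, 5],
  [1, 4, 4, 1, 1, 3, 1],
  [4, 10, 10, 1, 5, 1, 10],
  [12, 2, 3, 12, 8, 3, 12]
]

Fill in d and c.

d = 3, c = 10

Columns 6 and 7 each multiply to 43200, so every column has product 43200.
Column 1: 10×5×1×6×1×4×12 = 14400, so the missing entry is 43200 ÷ 14400 = 3.
Column 3: 3×2×3×2×4×10×3 = 4320, so the missing entry is 43200 ÷ 4320 = 10.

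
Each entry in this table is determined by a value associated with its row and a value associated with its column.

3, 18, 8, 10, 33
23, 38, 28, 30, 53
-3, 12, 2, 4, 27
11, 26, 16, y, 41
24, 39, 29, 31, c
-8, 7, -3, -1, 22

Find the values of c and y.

The difference between any two rows is the same in every column — this is an addition table with the headers hidden.
Row 5 minus row 1 is 39 − 18 = 21, so its entry in column 5 is 33 + 21 = 54.
Row 4 minus row 1 is 26 − 18 = 8, so its entry in column 4 is 10 + 8 = 18.

c = 54, y = 18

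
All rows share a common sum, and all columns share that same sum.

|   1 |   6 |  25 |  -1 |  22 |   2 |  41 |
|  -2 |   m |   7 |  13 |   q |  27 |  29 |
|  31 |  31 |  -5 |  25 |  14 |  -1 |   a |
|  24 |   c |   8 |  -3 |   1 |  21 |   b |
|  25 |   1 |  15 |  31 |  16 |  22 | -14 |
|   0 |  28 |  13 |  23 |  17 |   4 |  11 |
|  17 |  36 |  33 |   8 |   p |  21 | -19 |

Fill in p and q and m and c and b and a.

Rows 1 and 5 both sum to 96, so that's the common total.
Row 7 has 17 + 36 + 33 + 8 + 21 − 19 = 96; the blank must be 96 − 96 = 0.
Column 5 has 22 + 14 + 1 + 16 + 17 + 0 = 70; the blank must be 96 − 70 = 26.
Row 2 has -2 + 7 + 13 + 26 + 27 + 29 = 100; the blank must be 96 − 100 = -4.
Column 2 has 6 − 4 + 31 + 1 + 28 + 36 = 98; the blank must be 96 − 98 = -2.
Row 3 has 31 + 31 − 5 + 25 + 14 − 1 = 95; the blank must be 96 − 95 = 1.
Row 4 has 24 − 2 + 8 − 3 + 1 + 21 = 49; the blank must be 96 − 49 = 47.

p = 0, q = 26, m = -4, c = -2, b = 47, a = 1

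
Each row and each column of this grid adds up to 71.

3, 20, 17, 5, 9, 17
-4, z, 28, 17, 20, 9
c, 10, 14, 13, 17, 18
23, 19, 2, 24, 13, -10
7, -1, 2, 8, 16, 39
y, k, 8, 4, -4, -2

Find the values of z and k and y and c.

z = 1, k = 22, y = 43, c = -1

The known cells in row 3 total 72, leaving 71 − 72 = -1 for the blank.
The known cells in row 2 total 70, leaving 71 − 70 = 1 for the blank.
The known cells in column 1 total 28, leaving 71 − 28 = 43 for the blank.
The known cells in row 6 total 49, leaving 71 − 49 = 22 for the blank.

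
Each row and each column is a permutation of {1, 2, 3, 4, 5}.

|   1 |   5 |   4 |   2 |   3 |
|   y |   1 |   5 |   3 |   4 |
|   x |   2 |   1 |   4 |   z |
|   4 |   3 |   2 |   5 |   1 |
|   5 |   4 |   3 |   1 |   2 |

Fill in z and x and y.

z = 5, x = 3, y = 2

At (row 2, col 1): row 2 already has {1, 3, 4, 5}, so the value is 2.
At (row 3, col 5): column 5 already has {1, 2, 3, 4}, so the value is 5.
For row 3, column 1: row 3 already has {1, 2, 4, 5}; that leaves 3.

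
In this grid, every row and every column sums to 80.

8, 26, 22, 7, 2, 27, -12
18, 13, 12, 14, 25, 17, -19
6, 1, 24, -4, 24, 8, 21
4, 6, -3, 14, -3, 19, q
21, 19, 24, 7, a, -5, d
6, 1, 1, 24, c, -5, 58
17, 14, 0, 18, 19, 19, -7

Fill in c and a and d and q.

c = -5, a = 18, d = -4, q = 43

Row 6: 6 + 1 + 1 + 24 − 5 + 58 = 85, so its missing entry is 80 − 85 = -5.
Column 5: 2 + 25 + 24 − 3 − 5 + 19 = 62, so its missing entry is 80 − 62 = 18.
Row 5: 21 + 19 + 24 + 7 + 18 − 5 = 84, so its missing entry is 80 − 84 = -4.
Row 4: 4 + 6 − 3 + 14 − 3 + 19 = 37, so its missing entry is 80 − 37 = 43.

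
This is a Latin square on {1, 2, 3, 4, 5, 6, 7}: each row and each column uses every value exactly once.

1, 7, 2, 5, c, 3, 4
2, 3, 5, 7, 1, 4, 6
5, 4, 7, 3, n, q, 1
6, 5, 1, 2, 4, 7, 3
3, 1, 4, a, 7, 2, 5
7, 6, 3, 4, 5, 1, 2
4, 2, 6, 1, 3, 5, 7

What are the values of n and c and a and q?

n = 2, c = 6, a = 6, q = 6

At (row 3, col 6): column 6 already has {1, 2, 3, 4, 5, 7}, so the value is 6.
At (row 3, col 5): row 3 already has {1, 3, 4, 5, 6, 7}, so the value is 2.
At (row 1, col 5): row 1 already has {1, 2, 3, 4, 5, 7}, so the value is 6.
At (row 5, col 4): row 5 already has {1, 2, 3, 4, 5, 7}, so the value is 6.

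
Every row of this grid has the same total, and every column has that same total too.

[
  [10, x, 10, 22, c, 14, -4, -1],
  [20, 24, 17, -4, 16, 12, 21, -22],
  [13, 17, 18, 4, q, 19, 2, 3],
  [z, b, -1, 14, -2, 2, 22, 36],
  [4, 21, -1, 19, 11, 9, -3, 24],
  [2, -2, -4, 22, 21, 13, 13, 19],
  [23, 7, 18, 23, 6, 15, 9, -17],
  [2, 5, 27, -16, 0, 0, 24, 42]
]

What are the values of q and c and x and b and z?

q = 8, c = 24, x = 9, b = 3, z = 10

Rows 2 and 5 both sum to 84, so that's the common total.
Row 3 has 13 + 17 + 18 + 4 + 19 + 2 + 3 = 76; the blank must be 84 − 76 = 8.
Column 5 has 16 + 8 − 2 + 11 + 21 + 6 + 0 = 60; the blank must be 84 − 60 = 24.
Row 1 has 10 + 10 + 22 + 24 + 14 − 4 − 1 = 75; the blank must be 84 − 75 = 9.
Column 2 has 9 + 24 + 17 + 21 − 2 + 7 + 5 = 81; the blank must be 84 − 81 = 3.
Row 4 has 3 − 1 + 14 − 2 + 2 + 22 + 36 = 74; the blank must be 84 − 74 = 10.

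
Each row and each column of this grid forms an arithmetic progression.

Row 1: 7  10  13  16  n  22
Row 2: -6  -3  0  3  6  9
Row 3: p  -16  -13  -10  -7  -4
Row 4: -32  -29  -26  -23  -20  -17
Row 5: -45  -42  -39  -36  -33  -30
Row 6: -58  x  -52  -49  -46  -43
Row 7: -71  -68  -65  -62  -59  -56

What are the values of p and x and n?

Along each row the entries change by 3 per step; down each column they change by -13.
Row 3: from -16 at column 2, stepping by 3 to column 1 gives -19.
Row 6: from -58 at column 1, stepping by 3 to column 2 gives -55.
Row 1: from 7 at column 1, stepping by 3 to column 5 gives 19.

p = -19, x = -55, n = 19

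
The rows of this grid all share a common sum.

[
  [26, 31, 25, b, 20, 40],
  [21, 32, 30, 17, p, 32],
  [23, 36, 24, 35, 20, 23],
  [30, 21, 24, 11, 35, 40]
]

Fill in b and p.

b = 19, p = 29

Row 3 sums to 161 and so does row 4; that's the common total.
In row 1 the known cells total 142, leaving 161 − 142 = 19.
In row 2 the known cells total 132, leaving 161 − 132 = 29.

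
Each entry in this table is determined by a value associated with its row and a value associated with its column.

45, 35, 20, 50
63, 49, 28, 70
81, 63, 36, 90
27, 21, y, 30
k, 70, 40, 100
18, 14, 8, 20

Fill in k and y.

Each row is a constant multiple of every other row — this is a multiplication table with the headers hidden.
Row 5 is 100/50 = 2/1 times row 1, so its entry in column 1 is 45 × 2/1 = 90.
Row 4 is 30/50 = 3/5 times row 1, so its entry in column 3 is 20 × 3/5 = 12.

k = 90, y = 12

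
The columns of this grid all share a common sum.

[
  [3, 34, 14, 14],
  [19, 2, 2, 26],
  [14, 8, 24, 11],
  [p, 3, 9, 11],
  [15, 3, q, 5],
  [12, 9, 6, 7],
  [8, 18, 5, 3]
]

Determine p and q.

Columns 2 and 4 both add up to 77, so every column sums to 77.
Column 1: 3 + 19 + 14 + 15 + 12 + 8 = 71, so the missing entry is 77 − 71 = 6.
Column 3: 14 + 2 + 24 + 9 + 6 + 5 = 60, so the missing entry is 77 − 60 = 17.

p = 6, q = 17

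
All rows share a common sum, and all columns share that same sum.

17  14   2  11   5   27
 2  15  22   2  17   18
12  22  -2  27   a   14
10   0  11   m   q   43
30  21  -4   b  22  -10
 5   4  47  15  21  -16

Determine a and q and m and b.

Rows 1 and 2 both sum to 76, so that's the common total.
Row 3: 12 + 22 − 2 + 27 + 14 = 73, so its missing entry is 76 − 73 = 3.
Column 5: 5 + 17 + 3 + 22 + 21 = 68, so its missing entry is 76 − 68 = 8.
Row 4: 10 + 0 + 11 + 8 + 43 = 72, so its missing entry is 76 − 72 = 4.
Row 5: 30 + 21 − 4 + 22 − 10 = 59, so its missing entry is 76 − 59 = 17.

a = 3, q = 8, m = 4, b = 17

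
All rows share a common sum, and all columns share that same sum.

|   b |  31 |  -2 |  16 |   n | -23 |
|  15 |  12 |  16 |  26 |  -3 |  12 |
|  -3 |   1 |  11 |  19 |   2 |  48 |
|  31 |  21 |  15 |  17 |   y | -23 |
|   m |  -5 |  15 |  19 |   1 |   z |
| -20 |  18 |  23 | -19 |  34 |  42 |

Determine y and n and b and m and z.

Rows 2 and 3 both sum to 78, so that's the common total.
Row 4: 31 + 21 + 15 + 17 − 23 = 61, so its missing entry is 78 − 61 = 17.
Column 5: -3 + 2 + 17 + 1 + 34 = 51, so its missing entry is 78 − 51 = 27.
Row 1: 31 − 2 + 16 + 27 − 23 = 49, so its missing entry is 78 − 49 = 29.
Column 1: 29 + 15 − 3 + 31 − 20 = 52, so its missing entry is 78 − 52 = 26.
Row 5: 26 − 5 + 15 + 19 + 1 = 56, so its missing entry is 78 − 56 = 22.

y = 17, n = 27, b = 29, m = 26, z = 22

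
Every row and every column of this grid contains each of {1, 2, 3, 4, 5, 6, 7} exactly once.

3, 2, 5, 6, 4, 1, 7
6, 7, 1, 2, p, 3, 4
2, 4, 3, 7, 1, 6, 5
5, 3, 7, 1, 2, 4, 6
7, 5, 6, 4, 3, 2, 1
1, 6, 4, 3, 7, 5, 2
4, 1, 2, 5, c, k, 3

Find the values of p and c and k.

Cell (2,5): row 2 already has {1, 2, 3, 4, 6, 7} → 5.
At (row 7, col 5): column 5 already has {1, 2, 3, 4, 5, 7}, so the value is 6.
At (row 7, col 6): row 7 already has {1, 2, 3, 4, 5, 6}, so the value is 7.

p = 5, c = 6, k = 7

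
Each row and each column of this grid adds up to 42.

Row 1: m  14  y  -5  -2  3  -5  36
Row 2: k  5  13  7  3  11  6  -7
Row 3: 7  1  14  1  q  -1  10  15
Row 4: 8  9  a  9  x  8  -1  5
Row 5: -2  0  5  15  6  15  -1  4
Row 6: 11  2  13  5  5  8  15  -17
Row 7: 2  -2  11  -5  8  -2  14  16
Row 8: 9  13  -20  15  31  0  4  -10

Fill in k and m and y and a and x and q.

The known cells in row 3 total 47, leaving 42 − 47 = -5 for the blank.
The known cells in column 5 total 46, leaving 42 − 46 = -4 for the blank.
The known cells in row 2 total 38, leaving 42 − 38 = 4 for the blank.
The known cells in column 1 total 39, leaving 42 − 39 = 3 for the blank.
The known cells in row 1 total 44, leaving 42 − 44 = -2 for the blank.
The known cells in row 4 total 34, leaving 42 − 34 = 8 for the blank.

k = 4, m = 3, y = -2, a = 8, x = -4, q = -5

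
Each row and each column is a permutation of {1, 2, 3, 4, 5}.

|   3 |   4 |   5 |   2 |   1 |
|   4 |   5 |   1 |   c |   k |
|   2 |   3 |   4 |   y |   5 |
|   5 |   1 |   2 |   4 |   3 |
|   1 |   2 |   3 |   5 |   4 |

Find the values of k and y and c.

For row 3, column 4: row 3 already has {2, 3, 4, 5}; that leaves 1.
At (row 2, col 4): column 4 already has {1, 2, 4, 5}, so the value is 3.
For row 2, column 5: row 2 already has {1, 3, 4, 5}; that leaves 2.

k = 2, y = 1, c = 3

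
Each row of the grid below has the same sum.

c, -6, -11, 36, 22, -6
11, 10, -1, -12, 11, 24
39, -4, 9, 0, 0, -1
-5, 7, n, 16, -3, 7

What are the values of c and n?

c = 8, n = 21

The complete rows each total 43.
Row 1 is missing 43 − 35 = 8 (since -6 − 11 + 36 + 22 − 6 = 35).
Row 4 is missing 43 − 22 = 21 (since -5 + 7 + 16 − 3 + 7 = 22).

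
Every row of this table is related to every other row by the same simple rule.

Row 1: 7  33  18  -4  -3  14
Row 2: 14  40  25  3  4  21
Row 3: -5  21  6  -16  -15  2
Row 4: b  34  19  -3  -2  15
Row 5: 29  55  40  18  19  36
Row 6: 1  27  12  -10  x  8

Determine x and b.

x = -9, b = 8

The difference between any two rows is the same in every column — this is an addition table with the headers hidden.
Row 6 minus row 1 is 8 − 14 = -6, so its entry in column 5 is -3 + (-6) = -9.
Row 4 minus row 1 is 15 − 14 = 1, so its entry in column 1 is 7 + 1 = 8.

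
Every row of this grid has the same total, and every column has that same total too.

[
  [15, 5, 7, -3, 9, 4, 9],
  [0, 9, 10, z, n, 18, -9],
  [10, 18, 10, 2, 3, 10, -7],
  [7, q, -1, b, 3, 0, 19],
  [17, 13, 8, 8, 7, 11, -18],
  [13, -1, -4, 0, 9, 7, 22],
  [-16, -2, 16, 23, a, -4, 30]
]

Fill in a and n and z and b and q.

a = -1, n = 16, z = 2, b = 14, q = 4

Rows 1 and 3 both sum to 46, so that's the common total.
Column 2 has 5 + 9 + 18 + 13 − 1 − 2 = 42; the blank must be 46 − 42 = 4.
Row 7 has -16 − 2 + 16 + 23 − 4 + 30 = 47; the blank must be 46 − 47 = -1.
Column 5 has 9 + 3 + 3 + 7 + 9 − 1 = 30; the blank must be 46 − 30 = 16.
Row 4 has 7 + 4 − 1 + 3 + 0 + 19 = 32; the blank must be 46 − 32 = 14.
Row 2 has 0 + 9 + 10 + 16 + 18 − 9 = 44; the blank must be 46 − 44 = 2.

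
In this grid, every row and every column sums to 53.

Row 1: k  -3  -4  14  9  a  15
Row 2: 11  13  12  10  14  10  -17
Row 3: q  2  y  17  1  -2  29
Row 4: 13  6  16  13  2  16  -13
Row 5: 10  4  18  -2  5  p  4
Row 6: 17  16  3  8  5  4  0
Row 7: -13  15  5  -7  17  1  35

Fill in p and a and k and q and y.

p = 14, a = 10, k = 12, q = 3, y = 3

The known cells in row 5 total 39, leaving 53 − 39 = 14 for the blank.
The known cells in column 6 total 43, leaving 53 − 43 = 10 for the blank.
The known cells in row 1 total 41, leaving 53 − 41 = 12 for the blank.
The known cells in column 1 total 50, leaving 53 − 50 = 3 for the blank.
The known cells in row 3 total 50, leaving 53 − 50 = 3 for the blank.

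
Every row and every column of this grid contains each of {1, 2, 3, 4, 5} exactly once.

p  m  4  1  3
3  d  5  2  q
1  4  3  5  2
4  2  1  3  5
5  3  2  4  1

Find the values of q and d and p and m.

At (row 2, col 5): column 5 already has {1, 2, 3, 5}, so the value is 4.
Cell (2,2): row 2 already has {2, 3, 4, 5} → 1.
Cell (1,2): column 2 already has {1, 2, 3, 4} → 5.
Cell (1,1): row 1 already has {1, 3, 4, 5} → 2.

q = 4, d = 1, p = 2, m = 5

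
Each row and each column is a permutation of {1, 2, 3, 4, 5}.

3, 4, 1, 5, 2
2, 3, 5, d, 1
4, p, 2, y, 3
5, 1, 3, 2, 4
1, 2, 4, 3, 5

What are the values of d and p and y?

For row 2, column 4: row 2 already has {1, 2, 3, 5}; that leaves 4.
For row 3, column 4: column 4 already has {2, 3, 4, 5}; that leaves 1.
Cell (3,2): row 3 already has {1, 2, 3, 4} → 5.

d = 4, p = 5, y = 1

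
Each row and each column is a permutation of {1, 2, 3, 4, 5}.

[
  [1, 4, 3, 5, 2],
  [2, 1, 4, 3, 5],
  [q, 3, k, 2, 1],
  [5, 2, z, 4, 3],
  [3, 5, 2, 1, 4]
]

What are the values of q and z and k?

q = 4, z = 1, k = 5

At (row 4, col 3): row 4 already has {2, 3, 4, 5}, so the value is 1.
At (row 3, col 1): column 1 already has {1, 2, 3, 5}, so the value is 4.
At (row 3, col 3): row 3 already has {1, 2, 3, 4}, so the value is 5.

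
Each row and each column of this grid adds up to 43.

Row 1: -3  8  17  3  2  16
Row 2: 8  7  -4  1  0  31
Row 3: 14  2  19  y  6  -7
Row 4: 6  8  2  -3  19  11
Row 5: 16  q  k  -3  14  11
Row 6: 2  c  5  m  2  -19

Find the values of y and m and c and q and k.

The known cells in column 3 total 39, leaving 43 − 39 = 4 for the blank.
The known cells in row 3 total 34, leaving 43 − 34 = 9 for the blank.
The known cells in column 4 total 7, leaving 43 − 7 = 36 for the blank.
The known cells in row 6 total 26, leaving 43 − 26 = 17 for the blank.
The known cells in row 5 total 42, leaving 43 − 42 = 1 for the blank.

y = 9, m = 36, c = 17, q = 1, k = 4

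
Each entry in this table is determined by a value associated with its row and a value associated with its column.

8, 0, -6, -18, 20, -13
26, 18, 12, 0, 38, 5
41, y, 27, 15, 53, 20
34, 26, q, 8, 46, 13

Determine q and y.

The difference between any two rows is the same in every column — this is an addition table with the headers hidden.
Row 4 minus row 1 is 8 − (-18) = 26, so its entry in column 3 is -6 + 26 = 20.
Row 3 minus row 1 is 15 − (-18) = 33, so its entry in column 2 is 0 + 33 = 33.

q = 20, y = 33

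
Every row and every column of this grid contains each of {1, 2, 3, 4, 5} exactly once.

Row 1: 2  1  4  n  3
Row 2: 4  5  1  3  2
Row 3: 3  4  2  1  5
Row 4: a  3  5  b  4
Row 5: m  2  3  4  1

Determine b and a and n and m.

b = 2, a = 1, n = 5, m = 5

For row 5, column 1: row 5 already has {1, 2, 3, 4}; that leaves 5.
Cell (1,4): row 1 already has {1, 2, 3, 4} → 5.
Cell (4,4): column 4 already has {1, 3, 4, 5} → 2.
At (row 4, col 1): row 4 already has {2, 3, 4, 5}, so the value is 1.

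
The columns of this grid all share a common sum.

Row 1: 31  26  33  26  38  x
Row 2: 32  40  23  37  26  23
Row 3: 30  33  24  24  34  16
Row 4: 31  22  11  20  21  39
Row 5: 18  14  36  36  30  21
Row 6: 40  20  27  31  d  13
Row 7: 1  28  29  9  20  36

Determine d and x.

d = 14, x = 35

The complete columns each total 183.
Column 5 is missing 183 − 169 = 14 (since 38 + 26 + 34 + 21 + 30 + 20 = 169).
Column 6 is missing 183 − 148 = 35 (since 23 + 16 + 39 + 21 + 13 + 36 = 148).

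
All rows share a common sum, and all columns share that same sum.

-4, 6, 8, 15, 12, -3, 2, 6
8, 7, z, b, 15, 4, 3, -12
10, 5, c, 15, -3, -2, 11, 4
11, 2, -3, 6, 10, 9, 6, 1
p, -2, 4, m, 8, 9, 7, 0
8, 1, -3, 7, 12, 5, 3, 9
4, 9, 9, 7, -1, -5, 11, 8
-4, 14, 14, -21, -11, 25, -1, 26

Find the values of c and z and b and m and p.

Rows 1 and 4 both sum to 42, so that's the common total.
Column 1 has -4 + 8 + 10 + 11 + 8 + 4 − 4 = 33; the blank must be 42 − 33 = 9.
Row 5 has 9 − 2 + 4 + 8 + 9 + 7 + 0 = 35; the blank must be 42 − 35 = 7.
Row 3 has 10 + 5 + 15 − 3 − 2 + 11 + 4 = 40; the blank must be 42 − 40 = 2.
Column 3 has 8 + 2 − 3 + 4 − 3 + 9 + 14 = 31; the blank must be 42 − 31 = 11.
Row 2 has 8 + 7 + 11 + 15 + 4 + 3 − 12 = 36; the blank must be 42 − 36 = 6.

c = 2, z = 11, b = 6, m = 7, p = 9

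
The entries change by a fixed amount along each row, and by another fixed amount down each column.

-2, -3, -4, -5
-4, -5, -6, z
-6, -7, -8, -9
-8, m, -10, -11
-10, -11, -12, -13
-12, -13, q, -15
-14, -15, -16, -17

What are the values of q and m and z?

q = -14, m = -9, z = -7

Along each row the entries change by -1 per step; down each column they change by -2.
Row 6: from -12 at column 1, stepping by -1 to column 3 gives -14.
Row 4: from -8 at column 1, stepping by -1 to column 2 gives -9.
Row 2: from -4 at column 1, stepping by -1 to column 4 gives -7.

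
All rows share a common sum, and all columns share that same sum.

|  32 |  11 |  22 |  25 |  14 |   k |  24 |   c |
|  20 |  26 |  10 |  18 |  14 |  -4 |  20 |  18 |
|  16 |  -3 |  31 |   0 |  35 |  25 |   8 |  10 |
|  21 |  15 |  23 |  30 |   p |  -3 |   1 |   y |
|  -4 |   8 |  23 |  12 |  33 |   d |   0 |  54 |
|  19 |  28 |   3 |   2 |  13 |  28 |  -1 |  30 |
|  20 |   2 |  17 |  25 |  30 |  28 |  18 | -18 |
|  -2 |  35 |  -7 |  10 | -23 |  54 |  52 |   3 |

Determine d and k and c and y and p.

Rows 2 and 3 both sum to 122, so that's the common total.
The known cells in column 5 total 116, leaving 122 − 116 = 6 for the blank.
The known cells in row 4 total 93, leaving 122 − 93 = 29 for the blank.
The known cells in column 8 total 126, leaving 122 − 126 = -4 for the blank.
The known cells in row 5 total 126, leaving 122 − 126 = -4 for the blank.
The known cells in row 1 total 124, leaving 122 − 124 = -2 for the blank.

d = -4, k = -2, c = -4, y = 29, p = 6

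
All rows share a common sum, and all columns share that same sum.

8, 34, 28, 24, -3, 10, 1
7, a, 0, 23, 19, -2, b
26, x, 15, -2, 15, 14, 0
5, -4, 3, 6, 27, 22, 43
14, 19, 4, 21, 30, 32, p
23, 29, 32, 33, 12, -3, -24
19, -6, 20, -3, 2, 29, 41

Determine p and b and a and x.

p = -18, b = 59, a = -4, x = 34

Rows 1 and 4 both sum to 102, so that's the common total.
Row 5 has 14 + 19 + 4 + 21 + 30 + 32 = 120; the blank must be 102 − 120 = -18.
Column 7 has 1 + 0 + 43 − 18 − 24 + 41 = 43; the blank must be 102 − 43 = 59.
Row 2 has 7 + 0 + 23 + 19 − 2 + 59 = 106; the blank must be 102 − 106 = -4.
Row 3 has 26 + 15 − 2 + 15 + 14 + 0 = 68; the blank must be 102 − 68 = 34.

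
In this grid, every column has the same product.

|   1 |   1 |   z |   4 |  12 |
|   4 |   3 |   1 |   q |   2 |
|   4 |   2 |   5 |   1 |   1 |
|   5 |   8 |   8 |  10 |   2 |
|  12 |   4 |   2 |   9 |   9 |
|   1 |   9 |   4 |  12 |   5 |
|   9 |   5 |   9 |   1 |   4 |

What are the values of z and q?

z = 3, q = 2

Columns 2 and 5 each multiply to 8640, so every column has product 8640.
Column 3: 1×5×8×2×4×9 = 2880, so the missing entry is 8640 ÷ 2880 = 3.
Column 4: 4×1×10×9×12×1 = 4320, so the missing entry is 8640 ÷ 4320 = 2.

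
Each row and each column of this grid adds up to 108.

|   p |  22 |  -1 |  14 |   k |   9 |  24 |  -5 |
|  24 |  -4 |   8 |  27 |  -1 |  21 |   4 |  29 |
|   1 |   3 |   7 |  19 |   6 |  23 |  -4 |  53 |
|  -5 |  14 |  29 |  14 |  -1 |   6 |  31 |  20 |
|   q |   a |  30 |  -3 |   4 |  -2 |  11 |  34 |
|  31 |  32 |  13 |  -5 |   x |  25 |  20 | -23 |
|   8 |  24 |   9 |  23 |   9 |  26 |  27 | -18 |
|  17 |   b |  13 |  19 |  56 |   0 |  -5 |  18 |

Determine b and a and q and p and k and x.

b = -10, a = 27, q = 7, p = 25, k = 20, x = 15

The known cells in row 8 total 118, leaving 108 − 118 = -10 for the blank.
The known cells in row 6 total 93, leaving 108 − 93 = 15 for the blank.
The known cells in column 5 total 88, leaving 108 − 88 = 20 for the blank.
The known cells in row 1 total 83, leaving 108 − 83 = 25 for the blank.
The known cells in column 1 total 101, leaving 108 − 101 = 7 for the blank.
The known cells in row 5 total 81, leaving 108 − 81 = 27 for the blank.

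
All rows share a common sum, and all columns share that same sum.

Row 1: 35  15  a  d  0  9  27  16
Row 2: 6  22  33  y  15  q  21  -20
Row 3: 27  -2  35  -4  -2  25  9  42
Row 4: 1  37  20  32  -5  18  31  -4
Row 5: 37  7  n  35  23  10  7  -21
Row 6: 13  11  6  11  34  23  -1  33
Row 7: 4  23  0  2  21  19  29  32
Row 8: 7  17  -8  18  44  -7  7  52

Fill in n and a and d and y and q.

n = 32, a = 12, d = 16, y = 20, q = 33

Rows 3 and 4 both sum to 130, so that's the common total.
Column 6: 9 + 25 + 18 + 10 + 23 + 19 − 7 = 97, so its missing entry is 130 − 97 = 33.
Row 5: 37 + 7 + 35 + 23 + 10 + 7 − 21 = 98, so its missing entry is 130 − 98 = 32.
Column 3: 33 + 35 + 20 + 32 + 6 + 0 − 8 = 118, so its missing entry is 130 − 118 = 12.
Row 1: 35 + 15 + 12 + 0 + 9 + 27 + 16 = 114, so its missing entry is 130 − 114 = 16.
Row 2: 6 + 22 + 33 + 15 + 33 + 21 − 20 = 110, so its missing entry is 130 − 110 = 20.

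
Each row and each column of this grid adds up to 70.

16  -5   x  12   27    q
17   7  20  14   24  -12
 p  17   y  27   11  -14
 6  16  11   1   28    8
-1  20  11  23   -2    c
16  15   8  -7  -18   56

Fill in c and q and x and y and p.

The known cells in column 1 total 54, leaving 70 − 54 = 16 for the blank.
The known cells in row 5 total 51, leaving 70 − 51 = 19 for the blank.
The known cells in column 6 total 57, leaving 70 − 57 = 13 for the blank.
The known cells in row 1 total 63, leaving 70 − 63 = 7 for the blank.
The known cells in row 3 total 57, leaving 70 − 57 = 13 for the blank.

c = 19, q = 13, x = 7, y = 13, p = 16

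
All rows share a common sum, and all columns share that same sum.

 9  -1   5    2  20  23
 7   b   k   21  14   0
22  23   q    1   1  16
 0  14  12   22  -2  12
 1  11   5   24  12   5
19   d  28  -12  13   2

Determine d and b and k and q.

Rows 1 and 4 both sum to 58, so that's the common total.
Row 6: 19 + 28 − 12 + 13 + 2 = 50, so its missing entry is 58 − 50 = 8.
Column 2: -1 + 23 + 14 + 11 + 8 = 55, so its missing entry is 58 − 55 = 3.
Row 2: 7 + 3 + 21 + 14 + 0 = 45, so its missing entry is 58 − 45 = 13.
Row 3: 22 + 23 + 1 + 1 + 16 = 63, so its missing entry is 58 − 63 = -5.

d = 8, b = 3, k = 13, q = -5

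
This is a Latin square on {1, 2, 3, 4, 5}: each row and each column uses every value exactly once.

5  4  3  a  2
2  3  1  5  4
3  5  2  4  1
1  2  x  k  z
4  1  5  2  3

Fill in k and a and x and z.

Cell (4,3): column 3 already has {1, 2, 3, 5} → 4.
Cell (4,5): column 5 already has {1, 2, 3, 4} → 5.
Cell (4,4): row 4 already has {1, 2, 4, 5} → 3.
At (row 1, col 4): row 1 already has {2, 3, 4, 5}, so the value is 1.

k = 3, a = 1, x = 4, z = 5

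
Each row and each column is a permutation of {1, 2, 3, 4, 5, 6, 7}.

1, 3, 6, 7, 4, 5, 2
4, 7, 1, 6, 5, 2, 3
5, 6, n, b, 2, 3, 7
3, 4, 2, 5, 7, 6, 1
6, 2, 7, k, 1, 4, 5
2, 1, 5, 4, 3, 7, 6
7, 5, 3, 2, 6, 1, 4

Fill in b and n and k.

Cell (5,4): row 5 already has {1, 2, 4, 5, 6, 7} → 3.
Cell (3,4): column 4 already has {2, 3, 4, 5, 6, 7} → 1.
For row 3, column 3: row 3 already has {1, 2, 3, 5, 6, 7}; that leaves 4.

b = 1, n = 4, k = 3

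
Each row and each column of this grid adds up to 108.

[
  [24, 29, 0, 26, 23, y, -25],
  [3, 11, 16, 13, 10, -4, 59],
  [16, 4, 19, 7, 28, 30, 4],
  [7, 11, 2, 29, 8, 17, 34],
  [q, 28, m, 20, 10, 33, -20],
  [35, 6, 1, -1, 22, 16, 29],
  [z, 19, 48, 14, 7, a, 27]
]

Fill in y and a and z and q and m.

y = 31, a = -15, z = 8, q = 15, m = 22

The known cells in column 3 total 86, leaving 108 − 86 = 22 for the blank.
The known cells in row 5 total 93, leaving 108 − 93 = 15 for the blank.
The known cells in row 1 total 77, leaving 108 − 77 = 31 for the blank.
The known cells in column 6 total 123, leaving 108 − 123 = -15 for the blank.
The known cells in row 7 total 100, leaving 108 − 100 = 8 for the blank.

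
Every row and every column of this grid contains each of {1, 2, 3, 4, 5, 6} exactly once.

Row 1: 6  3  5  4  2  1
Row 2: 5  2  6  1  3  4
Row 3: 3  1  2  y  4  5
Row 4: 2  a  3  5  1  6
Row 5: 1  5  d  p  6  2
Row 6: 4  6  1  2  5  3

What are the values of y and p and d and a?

y = 6, p = 3, d = 4, a = 4

For row 3, column 4: row 3 already has {1, 2, 3, 4, 5}; that leaves 6.
At (row 4, col 2): row 4 already has {1, 2, 3, 5, 6}, so the value is 4.
At (row 5, col 3): column 3 already has {1, 2, 3, 5, 6}, so the value is 4.
For row 5, column 4: row 5 already has {1, 2, 4, 5, 6}; that leaves 3.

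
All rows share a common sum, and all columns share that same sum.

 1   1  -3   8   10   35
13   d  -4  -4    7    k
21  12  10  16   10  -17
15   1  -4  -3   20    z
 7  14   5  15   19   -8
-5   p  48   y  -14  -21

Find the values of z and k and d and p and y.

Rows 1 and 3 both sum to 52, so that's the common total.
Column 4: 8 − 4 + 16 − 3 + 15 = 32, so its missing entry is 52 − 32 = 20.
Row 6: -5 + 48 + 20 − 14 − 21 = 28, so its missing entry is 52 − 28 = 24.
Column 2: 1 + 12 + 1 + 14 + 24 = 52, so its missing entry is 52 − 52 = 0.
Row 2: 13 + 0 − 4 − 4 + 7 = 12, so its missing entry is 52 − 12 = 40.
Row 4: 15 + 1 − 4 − 3 + 20 = 29, so its missing entry is 52 − 29 = 23.

z = 23, k = 40, d = 0, p = 24, y = 20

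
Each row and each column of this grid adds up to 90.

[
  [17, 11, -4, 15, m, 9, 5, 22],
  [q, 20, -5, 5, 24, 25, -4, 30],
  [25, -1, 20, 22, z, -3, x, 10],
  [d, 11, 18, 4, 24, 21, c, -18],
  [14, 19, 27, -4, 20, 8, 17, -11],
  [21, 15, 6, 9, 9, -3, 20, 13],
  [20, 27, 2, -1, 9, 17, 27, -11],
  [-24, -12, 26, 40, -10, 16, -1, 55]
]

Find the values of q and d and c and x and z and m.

The known cells in row 1 total 75, leaving 90 − 75 = 15 for the blank.
The known cells in column 5 total 91, leaving 90 − 91 = -1 for the blank.
The known cells in row 3 total 72, leaving 90 − 72 = 18 for the blank.
The known cells in column 7 total 82, leaving 90 − 82 = 8 for the blank.
The known cells in row 4 total 68, leaving 90 − 68 = 22 for the blank.
The known cells in row 2 total 95, leaving 90 − 95 = -5 for the blank.

q = -5, d = 22, c = 8, x = 18, z = -1, m = 15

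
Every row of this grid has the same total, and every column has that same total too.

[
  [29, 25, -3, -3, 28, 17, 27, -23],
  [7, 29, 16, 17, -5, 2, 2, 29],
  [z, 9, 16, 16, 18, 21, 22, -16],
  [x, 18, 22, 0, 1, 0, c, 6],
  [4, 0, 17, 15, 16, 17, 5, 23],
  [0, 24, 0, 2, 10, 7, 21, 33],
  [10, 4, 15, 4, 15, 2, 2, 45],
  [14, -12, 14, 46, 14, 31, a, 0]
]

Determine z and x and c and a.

Rows 1 and 2 both sum to 97, so that's the common total.
The known cells in row 8 total 107, leaving 97 − 107 = -10 for the blank.
The known cells in row 3 total 86, leaving 97 − 86 = 11 for the blank.
The known cells in column 7 total 69, leaving 97 − 69 = 28 for the blank.
The known cells in row 4 total 75, leaving 97 − 75 = 22 for the blank.

z = 11, x = 22, c = 28, a = -10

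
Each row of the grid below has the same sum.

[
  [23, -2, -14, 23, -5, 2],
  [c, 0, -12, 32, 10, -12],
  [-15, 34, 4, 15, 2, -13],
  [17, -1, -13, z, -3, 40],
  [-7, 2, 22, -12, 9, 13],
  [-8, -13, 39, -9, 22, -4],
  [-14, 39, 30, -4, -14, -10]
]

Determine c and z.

Rows 6 and 7 both add up to 27, so every row sums to 27.
Row 2: 0 − 12 + 32 + 10 − 12 = 18, so the missing entry is 27 − 18 = 9.
Row 4: 17 − 1 − 13 − 3 + 40 = 40, so the missing entry is 27 − 40 = -13.

c = 9, z = -13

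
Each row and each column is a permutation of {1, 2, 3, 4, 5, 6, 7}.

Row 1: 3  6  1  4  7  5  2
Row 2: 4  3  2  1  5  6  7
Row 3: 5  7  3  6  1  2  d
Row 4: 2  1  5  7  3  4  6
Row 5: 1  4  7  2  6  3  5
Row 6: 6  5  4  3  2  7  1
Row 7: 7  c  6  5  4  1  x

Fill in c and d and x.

c = 2, d = 4, x = 3

For row 7, column 2: column 2 already has {1, 3, 4, 5, 6, 7}; that leaves 2.
At (row 7, col 7): row 7 already has {1, 2, 4, 5, 6, 7}, so the value is 3.
Cell (3,7): row 3 already has {1, 2, 3, 5, 6, 7} → 4.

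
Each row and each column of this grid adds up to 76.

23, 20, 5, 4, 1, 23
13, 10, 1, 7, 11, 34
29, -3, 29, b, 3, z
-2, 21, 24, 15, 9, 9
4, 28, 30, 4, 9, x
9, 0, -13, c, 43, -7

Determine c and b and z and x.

c = 44, b = 2, z = 16, x = 1

Row 6 has 9 + 0 − 13 + 43 − 7 = 32; the blank must be 76 − 32 = 44.
Row 5 has 4 + 28 + 30 + 4 + 9 = 75; the blank must be 76 − 75 = 1.
Column 6 has 23 + 34 + 9 + 1 − 7 = 60; the blank must be 76 − 60 = 16.
Row 3 has 29 − 3 + 29 + 3 + 16 = 74; the blank must be 76 − 74 = 2.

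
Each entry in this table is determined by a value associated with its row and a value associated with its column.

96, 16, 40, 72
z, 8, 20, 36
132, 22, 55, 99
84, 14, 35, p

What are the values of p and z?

Each row is a constant multiple of every other row — this is a multiplication table with the headers hidden.
Row 4 is 35/40 = 7/8 times row 1, so its entry in column 4 is 72 × 7/8 = 63.
Row 2 is 20/40 = 1/2 times row 1, so its entry in column 1 is 96 × 1/2 = 48.

p = 63, z = 48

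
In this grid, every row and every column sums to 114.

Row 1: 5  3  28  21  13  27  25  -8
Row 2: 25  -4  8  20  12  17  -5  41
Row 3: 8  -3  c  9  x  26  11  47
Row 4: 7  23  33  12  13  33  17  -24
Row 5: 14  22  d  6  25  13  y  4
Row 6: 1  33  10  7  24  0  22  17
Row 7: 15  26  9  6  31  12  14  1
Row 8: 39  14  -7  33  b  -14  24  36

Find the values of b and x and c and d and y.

Row 8 has 39 + 14 − 7 + 33 − 14 + 24 + 36 = 125; the blank must be 114 − 125 = -11.
Column 5 has 13 + 12 + 13 + 25 + 24 + 31 − 11 = 107; the blank must be 114 − 107 = 7.
Column 7 has 25 − 5 + 11 + 17 + 22 + 14 + 24 = 108; the blank must be 114 − 108 = 6.
Row 5 has 14 + 22 + 6 + 25 + 13 + 6 + 4 = 90; the blank must be 114 − 90 = 24.
Row 3 has 8 − 3 + 9 + 7 + 26 + 11 + 47 = 105; the blank must be 114 − 105 = 9.

b = -11, x = 7, c = 9, d = 24, y = 6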